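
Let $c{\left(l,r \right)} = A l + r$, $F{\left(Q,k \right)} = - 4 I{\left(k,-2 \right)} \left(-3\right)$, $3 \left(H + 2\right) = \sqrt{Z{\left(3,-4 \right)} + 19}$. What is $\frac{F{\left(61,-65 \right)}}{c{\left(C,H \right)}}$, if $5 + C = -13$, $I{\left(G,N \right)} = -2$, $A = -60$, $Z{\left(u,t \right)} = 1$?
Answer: $- \frac{14553}{653671} + \frac{9 \sqrt{5}}{653671} \approx -0.022233$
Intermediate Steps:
$H = -2 + \frac{2 \sqrt{5}}{3}$ ($H = -2 + \frac{\sqrt{1 + 19}}{3} = -2 + \frac{\sqrt{20}}{3} = -2 + \frac{2 \sqrt{5}}{3} \approx -0.50929$)
$F{\left(Q,k \right)} = -24$ ($F{\left(Q,k \right)} = \left(-4\right) \left(-2\right) \left(-3\right) = 8 \left(-3\right) = -24$)
$C = -18$ ($C = -5 - 13 = -18$)
$c{\left(l,r \right)} = r - 60 l$ ($c{\left(l,r \right)} = - 60 l + r = r - 60 l$)
$\frac{F{\left(61,-65 \right)}}{c{\left(C,H \right)}} = - \frac{24}{\left(-2 + \frac{2 \sqrt{5}}{3}\right) - -1080} = - \frac{24}{\left(-2 + \frac{2 \sqrt{5}}{3}\right) + 1080} = - \frac{24}{1078 + \frac{2 \sqrt{5}}{3}}$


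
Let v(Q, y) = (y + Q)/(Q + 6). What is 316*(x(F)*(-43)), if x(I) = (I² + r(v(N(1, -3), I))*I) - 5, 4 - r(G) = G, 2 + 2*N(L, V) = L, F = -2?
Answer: 1481092/11 ≈ 1.3464e+5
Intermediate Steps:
N(L, V) = -1 + L/2
v(Q, y) = (Q + y)/(6 + Q)
r(G) = 4 - G
x(I) = -5 + I² + I*(45/11 - 2*I/11) (x(I) = (I² + (4 - ((-1 + (½)*1) + I)/(6 + (-1 + (½)*1)))*I) - 5 = (I² + (4 - ((-1 + ½) + I)/(6 + (-1 + ½)))*I) - 5 = (I² + (4 - (-½ + I)/(6 - ½))*I) - 5 = (I² + (4 - (-½ + I)/11/2)*I) - 5 = (I² + (4 - 2*(-½ + I)/11)*I) - 5 = (I² + (4 - (-1/11 + 2*I/11))*I) - 5 = (I² + (4 + (1/11 - 2*I/11))*I) - 5 = (I² + (45/11 - 2*I/11)*I) - 5 = (I² + I*(45/11 - 2*I/11)) - 5 = -5 + I² + I*(45/11 - 2*I/11))
316*(x(F)*(-43)) = 316*((-5 + (9/11)*(-2)² + (45/11)*(-2))*(-43)) = 316*((-5 + (9/11)*4 - 90/11)*(-43)) = 316*((-5 + 36/11 - 90/11)*(-43)) = 316*(-109/11*(-43)) = 316*(4687/11) = 1481092/11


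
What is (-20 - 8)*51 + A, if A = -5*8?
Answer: -1468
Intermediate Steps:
A = -40
(-20 - 8)*51 + A = (-20 - 8)*51 - 40 = -28*51 - 40 = -1428 - 40 = -1468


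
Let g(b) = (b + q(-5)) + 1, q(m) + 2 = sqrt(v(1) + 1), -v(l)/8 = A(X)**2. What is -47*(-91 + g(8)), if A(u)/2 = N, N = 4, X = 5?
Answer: 3948 - 47*I*sqrt(511) ≈ 3948.0 - 1062.4*I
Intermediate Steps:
A(u) = 8 (A(u) = 2*4 = 8)
v(l) = -512 (v(l) = -8*8**2 = -8*64 = -512)
q(m) = -2 + I*sqrt(511) (q(m) = -2 + sqrt(-512 + 1) = -2 + sqrt(-511) = -2 + I*sqrt(511))
g(b) = -1 + b + I*sqrt(511) (g(b) = (b + (-2 + I*sqrt(511))) + 1 = (-2 + b + I*sqrt(511)) + 1 = -1 + b + I*sqrt(511))
-47*(-91 + g(8)) = -47*(-91 + (-1 + 8 + I*sqrt(511))) = -47*(-91 + (7 + I*sqrt(511))) = -47*(-84 + I*sqrt(511)) = 3948 - 47*I*sqrt(511)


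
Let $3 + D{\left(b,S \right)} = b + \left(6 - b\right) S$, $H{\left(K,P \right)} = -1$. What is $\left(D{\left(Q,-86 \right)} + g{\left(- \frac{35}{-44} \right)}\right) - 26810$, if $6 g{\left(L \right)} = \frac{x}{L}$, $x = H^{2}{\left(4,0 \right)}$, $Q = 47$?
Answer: $- \frac{2440178}{105} \approx -23240.0$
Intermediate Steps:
$x = 1$ ($x = \left(-1\right)^{2} = 1$)
$g{\left(L \right)} = \frac{1}{6 L}$ ($g{\left(L \right)} = \frac{1 \frac{1}{L}}{6} = \frac{1}{6 L}$)
$D{\left(b,S \right)} = -3 + b + S \left(6 - b\right)$ ($D{\left(b,S \right)} = -3 + \left(b + \left(6 - b\right) S\right) = -3 + \left(b + S \left(6 - b\right)\right) = -3 + b + S \left(6 - b\right)$)
$\left(D{\left(Q,-86 \right)} + g{\left(- \frac{35}{-44} \right)}\right) - 26810 = \left(\left(-3 + 47 + 6 \left(-86\right) - \left(-86\right) 47\right) + \frac{1}{6 \left(- \frac{35}{-44}\right)}\right) - 26810 = \left(\left(-3 + 47 - 516 + 4042\right) + \frac{1}{6 \left(\left(-35\right) \left(- \frac{1}{44}\right)\right)}\right) - 26810 = \left(3570 + \frac{1}{6 \cdot \frac{35}{44}}\right) - 26810 = \left(3570 + \frac{1}{6} \cdot \frac{44}{35}\right) - 26810 = \left(3570 + \frac{22}{105}\right) - 26810 = \frac{374872}{105} - 26810 = - \frac{2440178}{105}$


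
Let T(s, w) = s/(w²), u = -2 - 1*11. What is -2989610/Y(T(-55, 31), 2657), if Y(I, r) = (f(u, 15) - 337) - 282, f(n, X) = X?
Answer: 1494805/302 ≈ 4949.7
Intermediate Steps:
u = -13 (u = -2 - 11 = -13)
T(s, w) = s/w²
Y(I, r) = -604 (Y(I, r) = (15 - 337) - 282 = -322 - 282 = -604)
-2989610/Y(T(-55, 31), 2657) = -2989610/(-604) = -2989610*(-1/604) = 1494805/302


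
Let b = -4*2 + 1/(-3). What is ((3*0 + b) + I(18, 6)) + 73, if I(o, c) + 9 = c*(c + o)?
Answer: 599/3 ≈ 199.67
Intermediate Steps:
I(o, c) = -9 + c*(c + o)
b = -25/3 (b = -8 - ⅓ = -25/3 ≈ -8.3333)
((3*0 + b) + I(18, 6)) + 73 = ((3*0 - 25/3) + (-9 + 6² + 6*18)) + 73 = ((0 - 25/3) + (-9 + 36 + 108)) + 73 = (-25/3 + 135) + 73 = 380/3 + 73 = 599/3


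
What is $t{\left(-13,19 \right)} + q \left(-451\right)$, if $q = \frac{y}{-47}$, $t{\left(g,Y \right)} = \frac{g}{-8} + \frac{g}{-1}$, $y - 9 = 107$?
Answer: $\frac{424027}{376} \approx 1127.7$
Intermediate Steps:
$y = 116$ ($y = 9 + 107 = 116$)
$t{\left(g,Y \right)} = - \frac{9 g}{8}$ ($t{\left(g,Y \right)} = g \left(- \frac{1}{8}\right) + g \left(-1\right) = - \frac{g}{8} - g = - \frac{9 g}{8}$)
$q = - \frac{116}{47}$ ($q = \frac{116}{-47} = 116 \left(- \frac{1}{47}\right) = - \frac{116}{47} \approx -2.4681$)
$t{\left(-13,19 \right)} + q \left(-451\right) = \left(- \frac{9}{8}\right) \left(-13\right) - - \frac{52316}{47} = \frac{117}{8} + \frac{52316}{47} = \frac{424027}{376}$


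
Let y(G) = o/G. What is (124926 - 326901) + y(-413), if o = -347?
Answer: -83415328/413 ≈ -2.0197e+5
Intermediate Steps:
y(G) = -347/G
(124926 - 326901) + y(-413) = (124926 - 326901) - 347/(-413) = -201975 - 347*(-1/413) = -201975 + 347/413 = -83415328/413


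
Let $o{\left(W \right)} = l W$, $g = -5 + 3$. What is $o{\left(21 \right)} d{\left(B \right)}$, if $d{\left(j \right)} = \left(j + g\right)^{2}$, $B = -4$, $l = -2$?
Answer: $-1512$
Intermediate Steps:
$g = -2$
$o{\left(W \right)} = - 2 W$
$d{\left(j \right)} = \left(-2 + j\right)^{2}$ ($d{\left(j \right)} = \left(j - 2\right)^{2} = \left(-2 + j\right)^{2}$)
$o{\left(21 \right)} d{\left(B \right)} = \left(-2\right) 21 \left(-2 - 4\right)^{2} = - 42 \left(-6\right)^{2} = \left(-42\right) 36 = -1512$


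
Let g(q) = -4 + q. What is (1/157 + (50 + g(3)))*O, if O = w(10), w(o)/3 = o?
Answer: 230820/157 ≈ 1470.2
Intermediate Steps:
w(o) = 3*o
O = 30 (O = 3*10 = 30)
(1/157 + (50 + g(3)))*O = (1/157 + (50 + (-4 + 3)))*30 = (1/157 + (50 - 1))*30 = (1/157 + 49)*30 = (7694/157)*30 = 230820/157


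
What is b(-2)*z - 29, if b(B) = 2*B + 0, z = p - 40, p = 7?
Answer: 103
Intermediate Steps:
z = -33 (z = 7 - 40 = -33)
b(B) = 2*B
b(-2)*z - 29 = (2*(-2))*(-33) - 29 = -4*(-33) - 29 = 132 - 29 = 103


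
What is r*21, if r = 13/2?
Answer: 273/2 ≈ 136.50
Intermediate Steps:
r = 13/2 (r = 13*(½) = 13/2 ≈ 6.5000)
r*21 = (13/2)*21 = 273/2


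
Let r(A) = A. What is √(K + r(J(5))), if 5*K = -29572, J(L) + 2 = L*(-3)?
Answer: I*√148285/5 ≈ 77.016*I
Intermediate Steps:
J(L) = -2 - 3*L (J(L) = -2 + L*(-3) = -2 - 3*L)
K = -29572/5 (K = (⅕)*(-29572) = -29572/5 ≈ -5914.4)
√(K + r(J(5))) = √(-29572/5 + (-2 - 3*5)) = √(-29572/5 + (-2 - 15)) = √(-29572/5 - 17) = √(-29657/5) = I*√148285/5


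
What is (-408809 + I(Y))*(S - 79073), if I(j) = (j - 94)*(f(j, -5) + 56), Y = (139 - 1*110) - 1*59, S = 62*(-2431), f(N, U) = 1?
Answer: 95566455215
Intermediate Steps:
S = -150722
Y = -30 (Y = (139 - 110) - 59 = 29 - 59 = -30)
I(j) = -5358 + 57*j (I(j) = (j - 94)*(1 + 56) = (-94 + j)*57 = -5358 + 57*j)
(-408809 + I(Y))*(S - 79073) = (-408809 + (-5358 + 57*(-30)))*(-150722 - 79073) = (-408809 + (-5358 - 1710))*(-229795) = (-408809 - 7068)*(-229795) = -415877*(-229795) = 95566455215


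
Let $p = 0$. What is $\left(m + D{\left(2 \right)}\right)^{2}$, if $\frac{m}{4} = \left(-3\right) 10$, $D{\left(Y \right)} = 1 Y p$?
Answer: $14400$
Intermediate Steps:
$D{\left(Y \right)} = 0$ ($D{\left(Y \right)} = 1 Y 0 = Y 0 = 0$)
$m = -120$ ($m = 4 \left(\left(-3\right) 10\right) = 4 \left(-30\right) = -120$)
$\left(m + D{\left(2 \right)}\right)^{2} = \left(-120 + 0\right)^{2} = \left(-120\right)^{2} = 14400$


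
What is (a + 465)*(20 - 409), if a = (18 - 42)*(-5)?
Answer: -227565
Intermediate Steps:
a = 120 (a = -24*(-5) = 120)
(a + 465)*(20 - 409) = (120 + 465)*(20 - 409) = 585*(-389) = -227565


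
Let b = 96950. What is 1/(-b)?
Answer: -1/96950 ≈ -1.0315e-5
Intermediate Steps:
1/(-b) = 1/(-1*96950) = 1/(-96950) = -1/96950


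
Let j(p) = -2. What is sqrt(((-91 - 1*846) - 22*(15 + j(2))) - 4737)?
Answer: 2*I*sqrt(1490) ≈ 77.201*I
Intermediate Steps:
sqrt(((-91 - 1*846) - 22*(15 + j(2))) - 4737) = sqrt(((-91 - 1*846) - 22*(15 - 2)) - 4737) = sqrt(((-91 - 846) - 22*13) - 4737) = sqrt((-937 - 286) - 4737) = sqrt(-1223 - 4737) = sqrt(-5960) = 2*I*sqrt(1490)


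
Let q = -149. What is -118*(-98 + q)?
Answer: 29146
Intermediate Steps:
-118*(-98 + q) = -118*(-98 - 149) = -118*(-247) = 29146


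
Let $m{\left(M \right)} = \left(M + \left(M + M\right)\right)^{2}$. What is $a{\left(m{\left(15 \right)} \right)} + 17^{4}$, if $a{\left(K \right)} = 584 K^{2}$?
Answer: $2394848521$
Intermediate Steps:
$m{\left(M \right)} = 9 M^{2}$ ($m{\left(M \right)} = \left(M + 2 M\right)^{2} = \left(3 M\right)^{2} = 9 M^{2}$)
$a{\left(m{\left(15 \right)} \right)} + 17^{4} = 584 \left(9 \cdot 15^{2}\right)^{2} + 17^{4} = 584 \left(9 \cdot 225\right)^{2} + 83521 = 584 \cdot 2025^{2} + 83521 = 584 \cdot 4100625 + 83521 = 2394765000 + 83521 = 2394848521$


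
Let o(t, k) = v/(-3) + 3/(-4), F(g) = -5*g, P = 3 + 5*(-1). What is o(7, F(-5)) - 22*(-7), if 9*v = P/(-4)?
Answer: 16549/108 ≈ 153.23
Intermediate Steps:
P = -2 (P = 3 - 5 = -2)
v = 1/18 (v = (-2/(-4))/9 = (-2*(-1/4))/9 = (1/9)*(1/2) = 1/18 ≈ 0.055556)
o(t, k) = -83/108 (o(t, k) = (1/18)/(-3) + 3/(-4) = (1/18)*(-1/3) + 3*(-1/4) = -1/54 - 3/4 = -83/108)
o(7, F(-5)) - 22*(-7) = -83/108 - 22*(-7) = -83/108 + 154 = 16549/108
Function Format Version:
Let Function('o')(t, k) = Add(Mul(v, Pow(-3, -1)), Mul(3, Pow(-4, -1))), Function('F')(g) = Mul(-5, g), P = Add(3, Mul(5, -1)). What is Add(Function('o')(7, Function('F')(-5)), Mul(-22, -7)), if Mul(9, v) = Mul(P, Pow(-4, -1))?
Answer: Rational(16549, 108) ≈ 153.23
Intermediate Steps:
P = -2 (P = Add(3, -5) = -2)
v = Rational(1, 18) (v = Mul(Rational(1, 9), Mul(-2, Pow(-4, -1))) = Mul(Rational(1, 9), Mul(-2, Rational(-1, 4))) = Mul(Rational(1, 9), Rational(1, 2)) = Rational(1, 18) ≈ 0.055556)
Function('o')(t, k) = Rational(-83, 108) (Function('o')(t, k) = Add(Mul(Rational(1, 18), Pow(-3, -1)), Mul(3, Pow(-4, -1))) = Add(Mul(Rational(1, 18), Rational(-1, 3)), Mul(3, Rational(-1, 4))) = Add(Rational(-1, 54), Rational(-3, 4)) = Rational(-83, 108))
Add(Function('o')(7, Function('F')(-5)), Mul(-22, -7)) = Add(Rational(-83, 108), Mul(-22, -7)) = Add(Rational(-83, 108), 154) = Rational(16549, 108)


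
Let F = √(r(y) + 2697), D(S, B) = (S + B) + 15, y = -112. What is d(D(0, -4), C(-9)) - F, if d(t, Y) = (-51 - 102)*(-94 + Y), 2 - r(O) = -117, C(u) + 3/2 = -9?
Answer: 31977/2 - 16*√11 ≈ 15935.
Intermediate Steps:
C(u) = -21/2 (C(u) = -3/2 - 9 = -21/2)
D(S, B) = 15 + B + S (D(S, B) = (B + S) + 15 = 15 + B + S)
r(O) = 119 (r(O) = 2 - 1*(-117) = 2 + 117 = 119)
d(t, Y) = 14382 - 153*Y (d(t, Y) = -153*(-94 + Y) = 14382 - 153*Y)
F = 16*√11 (F = √(119 + 2697) = √2816 = 16*√11 ≈ 53.066)
d(D(0, -4), C(-9)) - F = (14382 - 153*(-21/2)) - 16*√11 = (14382 + 3213/2) - 16*√11 = 31977/2 - 16*√11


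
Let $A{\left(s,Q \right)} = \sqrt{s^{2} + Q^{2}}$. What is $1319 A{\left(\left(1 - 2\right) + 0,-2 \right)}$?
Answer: $1319 \sqrt{5} \approx 2949.4$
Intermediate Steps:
$A{\left(s,Q \right)} = \sqrt{Q^{2} + s^{2}}$
$1319 A{\left(\left(1 - 2\right) + 0,-2 \right)} = 1319 \sqrt{\left(-2\right)^{2} + \left(\left(1 - 2\right) + 0\right)^{2}} = 1319 \sqrt{4 + \left(-1 + 0\right)^{2}} = 1319 \sqrt{4 + \left(-1\right)^{2}} = 1319 \sqrt{4 + 1} = 1319 \sqrt{5}$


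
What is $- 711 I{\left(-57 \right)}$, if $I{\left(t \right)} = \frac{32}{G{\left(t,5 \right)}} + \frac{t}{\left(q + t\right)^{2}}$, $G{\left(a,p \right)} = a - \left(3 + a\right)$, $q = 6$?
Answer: $\frac{2196279}{289} \approx 7599.6$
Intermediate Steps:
$G{\left(a,p \right)} = -3$ ($G{\left(a,p \right)} = a - \left(3 + a\right) = -3$)
$I{\left(t \right)} = - \frac{32}{3} + \frac{t}{\left(6 + t\right)^{2}}$ ($I{\left(t \right)} = \frac{32}{-3} + \frac{t}{\left(6 + t\right)^{2}} = 32 \left(- \frac{1}{3}\right) + \frac{t}{\left(6 + t\right)^{2}} = - \frac{32}{3} + \frac{t}{\left(6 + t\right)^{2}}$)
$- 711 I{\left(-57 \right)} = - 711 \left(- \frac{32}{3} - \frac{57}{\left(6 - 57\right)^{2}}\right) = - 711 \left(- \frac{32}{3} - \frac{57}{2601}\right) = - 711 \left(- \frac{32}{3} - \frac{19}{867}\right) = \left(-711\right) \left(- \frac{3089}{289}\right) = \frac{2196279}{289}$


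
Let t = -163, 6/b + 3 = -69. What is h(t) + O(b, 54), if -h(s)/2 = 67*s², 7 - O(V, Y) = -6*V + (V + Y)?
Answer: -42723521/12 ≈ -3.5603e+6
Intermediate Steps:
b = -1/12 (b = 6/(-3 - 69) = 6/(-72) = 6*(-1/72) = -1/12 ≈ -0.083333)
O(V, Y) = 7 - Y + 5*V (O(V, Y) = 7 - (-6*V + (V + Y)) = 7 - (Y - 5*V) = 7 + (-Y + 5*V) = 7 - Y + 5*V)
h(s) = -134*s²
h(t) + O(b, 54) = -134*(-163)² + (7 - 1*54 + 5*(-1/12)) = -134*26569 + (7 - 54 - 5/12) = -3560246 - 569/12 = -42723521/12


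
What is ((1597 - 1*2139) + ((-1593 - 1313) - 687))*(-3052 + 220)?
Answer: 11710320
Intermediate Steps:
((1597 - 1*2139) + ((-1593 - 1313) - 687))*(-3052 + 220) = ((1597 - 2139) + (-2906 - 687))*(-2832) = (-542 - 3593)*(-2832) = -4135*(-2832) = 11710320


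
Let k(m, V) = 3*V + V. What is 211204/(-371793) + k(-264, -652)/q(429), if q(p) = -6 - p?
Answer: 97529156/17969995 ≈ 5.4273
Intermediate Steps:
k(m, V) = 4*V
211204/(-371793) + k(-264, -652)/q(429) = 211204/(-371793) + (4*(-652))/(-6 - 1*429) = 211204*(-1/371793) - 2608/(-6 - 429) = -211204/371793 - 2608/(-435) = -211204/371793 - 2608*(-1/435) = -211204/371793 + 2608/435 = 97529156/17969995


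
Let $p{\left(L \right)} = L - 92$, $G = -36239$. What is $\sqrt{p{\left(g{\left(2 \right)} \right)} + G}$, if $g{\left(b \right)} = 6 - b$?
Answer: $i \sqrt{36327} \approx 190.6 i$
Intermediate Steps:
$p{\left(L \right)} = -92 + L$
$\sqrt{p{\left(g{\left(2 \right)} \right)} + G} = \sqrt{\left(-92 + \left(6 - 2\right)\right) - 36239} = \sqrt{\left(-92 + 4\right) - 36239} = \sqrt{-88 - 36239} = \sqrt{-36327} = i \sqrt{36327}$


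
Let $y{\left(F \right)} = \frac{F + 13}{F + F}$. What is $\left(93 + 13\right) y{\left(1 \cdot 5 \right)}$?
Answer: $\frac{954}{5} \approx 190.8$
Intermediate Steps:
$y{\left(F \right)} = \frac{13 + F}{2 F}$
$\left(93 + 13\right) y{\left(1 \cdot 5 \right)} = \left(93 + 13\right) \frac{13 + 1 \cdot 5}{2 \cdot 1 \cdot 5} = 106 \frac{13 + 5}{2 \cdot 5} = 106 \cdot \frac{1}{2} \cdot \frac{1}{5} \cdot 18 = 106 \cdot \frac{9}{5} = \frac{954}{5}$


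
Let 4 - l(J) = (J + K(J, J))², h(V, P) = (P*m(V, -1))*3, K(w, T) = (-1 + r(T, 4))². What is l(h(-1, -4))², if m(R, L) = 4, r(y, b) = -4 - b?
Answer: 1177225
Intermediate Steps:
K(w, T) = 81 (K(w, T) = (-1 + (-4 - 1*4))² = (-1 + (-4 - 4))² = (-1 - 8)² = (-9)² = 81)
h(V, P) = 12*P (h(V, P) = (P*4)*3 = (4*P)*3 = 12*P)
l(J) = 4 - (81 + J)² (l(J) = 4 - (J + 81)² = 4 - (81 + J)²)
l(h(-1, -4))² = (4 - (81 + 12*(-4))²)² = (4 - (81 - 48)²)² = (4 - 1*33²)² = (4 - 1*1089)² = (4 - 1089)² = (-1085)² = 1177225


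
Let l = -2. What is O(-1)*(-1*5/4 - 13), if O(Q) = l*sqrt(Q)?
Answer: 57*I/2 ≈ 28.5*I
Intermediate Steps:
O(Q) = -2*sqrt(Q)
O(-1)*(-1*5/4 - 13) = (-2*I)*(-1*5/4 - 13) = (-2*I)*(-5*1/4 - 13) = (-2*I)*(-5/4 - 13) = -2*I*(-57/4) = 57*I/2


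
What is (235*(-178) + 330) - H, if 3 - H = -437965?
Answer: -479468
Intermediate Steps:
H = 437968 (H = 3 - 1*(-437965) = 3 + 437965 = 437968)
(235*(-178) + 330) - H = (235*(-178) + 330) - 1*437968 = (-41830 + 330) - 437968 = -41500 - 437968 = -479468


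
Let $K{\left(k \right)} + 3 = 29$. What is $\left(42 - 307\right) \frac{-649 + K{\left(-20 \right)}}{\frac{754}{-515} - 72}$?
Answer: $- \frac{85023925}{37834} \approx -2247.3$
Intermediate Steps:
$K{\left(k \right)} = 26$ ($K{\left(k \right)} = -3 + 29 = 26$)
$\left(42 - 307\right) \frac{-649 + K{\left(-20 \right)}}{\frac{754}{-515} - 72} = \left(42 - 307\right) \frac{-649 + 26}{\frac{754}{-515} - 72} = - 265 \left(- \frac{623}{754 \left(- \frac{1}{515}\right) - 72}\right) = - 265 \left(- \frac{623}{- \frac{754}{515} - 72}\right) = - 265 \left(- \frac{623}{- \frac{37834}{515}}\right) = - 265 \left(\left(-623\right) \left(- \frac{515}{37834}\right)\right) = \left(-265\right) \frac{320845}{37834} = - \frac{85023925}{37834}$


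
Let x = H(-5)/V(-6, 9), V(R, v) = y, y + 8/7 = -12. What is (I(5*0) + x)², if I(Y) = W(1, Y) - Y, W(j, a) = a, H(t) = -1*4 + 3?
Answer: 49/8464 ≈ 0.0057892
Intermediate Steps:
y = -92/7 (y = -8/7 - 12 = -92/7 ≈ -13.143)
V(R, v) = -92/7
H(t) = -1 (H(t) = -4 + 3 = -1)
x = 7/92 (x = -1/(-92/7) = -1*(-7/92) = 7/92 ≈ 0.076087)
I(Y) = 0 (I(Y) = Y - Y = 0)
(I(5*0) + x)² = (0 + 7/92)² = (7/92)² = 49/8464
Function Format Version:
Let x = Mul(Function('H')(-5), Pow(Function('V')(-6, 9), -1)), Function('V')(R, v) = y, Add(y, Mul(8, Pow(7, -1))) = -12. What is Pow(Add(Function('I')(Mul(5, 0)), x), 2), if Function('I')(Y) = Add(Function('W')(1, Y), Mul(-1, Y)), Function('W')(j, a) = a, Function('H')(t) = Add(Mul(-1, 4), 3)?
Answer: Rational(49, 8464) ≈ 0.0057892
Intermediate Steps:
y = Rational(-92, 7) (y = Add(Rational(-8, 7), -12) = Rational(-92, 7) ≈ -13.143)
Function('V')(R, v) = Rational(-92, 7)
Function('H')(t) = -1 (Function('H')(t) = Add(-4, 3) = -1)
x = Rational(7, 92) (x = Mul(-1, Pow(Rational(-92, 7), -1)) = Mul(-1, Rational(-7, 92)) = Rational(7, 92) ≈ 0.076087)
Function('I')(Y) = 0 (Function('I')(Y) = Add(Y, Mul(-1, Y)) = 0)
Pow(Add(Function('I')(Mul(5, 0)), x), 2) = Pow(Add(0, Rational(7, 92)), 2) = Pow(Rational(7, 92), 2) = Rational(49, 8464)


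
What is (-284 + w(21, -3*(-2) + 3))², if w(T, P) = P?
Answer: 75625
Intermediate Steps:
(-284 + w(21, -3*(-2) + 3))² = (-284 + (-3*(-2) + 3))² = (-284 + (6 + 3))² = (-284 + 9)² = (-275)² = 75625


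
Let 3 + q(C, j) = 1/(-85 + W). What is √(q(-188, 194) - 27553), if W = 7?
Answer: I*√167650782/78 ≈ 166.0*I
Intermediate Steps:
q(C, j) = -235/78 (q(C, j) = -3 + 1/(-85 + 7) = -3 + 1/(-78) = -3 - 1/78 = -235/78)
√(q(-188, 194) - 27553) = √(-235/78 - 27553) = √(-2149369/78) = I*√167650782/78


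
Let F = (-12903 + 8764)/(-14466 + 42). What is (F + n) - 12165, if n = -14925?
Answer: -390742021/14424 ≈ -27090.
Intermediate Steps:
F = 4139/14424 (F = -4139/(-14424) = -4139*(-1/14424) = 4139/14424 ≈ 0.28695)
(F + n) - 12165 = (4139/14424 - 14925) - 12165 = -215274061/14424 - 12165 = -390742021/14424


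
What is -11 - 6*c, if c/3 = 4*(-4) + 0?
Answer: 277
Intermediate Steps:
c = -48 (c = 3*(4*(-4) + 0) = 3*(-16 + 0) = 3*(-16) = -48)
-11 - 6*c = -11 - 6*(-48) = -11 + 288 = 277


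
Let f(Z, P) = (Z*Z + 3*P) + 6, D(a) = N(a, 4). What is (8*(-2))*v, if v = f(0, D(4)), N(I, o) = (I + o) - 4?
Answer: -288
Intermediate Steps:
N(I, o) = -4 + I + o
D(a) = a (D(a) = -4 + a + 4 = a)
f(Z, P) = 6 + Z**2 + 3*P (f(Z, P) = (Z**2 + 3*P) + 6 = 6 + Z**2 + 3*P)
v = 18 (v = 6 + 0**2 + 3*4 = 6 + 0 + 12 = 18)
(8*(-2))*v = (8*(-2))*18 = -16*18 = -288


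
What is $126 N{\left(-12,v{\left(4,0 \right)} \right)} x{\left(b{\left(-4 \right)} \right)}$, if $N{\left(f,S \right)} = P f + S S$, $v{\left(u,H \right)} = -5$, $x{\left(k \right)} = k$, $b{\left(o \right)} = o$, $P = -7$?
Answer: $-54936$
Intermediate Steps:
$N{\left(f,S \right)} = S^{2} - 7 f$ ($N{\left(f,S \right)} = - 7 f + S S = - 7 f + S^{2} = S^{2} - 7 f$)
$126 N{\left(-12,v{\left(4,0 \right)} \right)} x{\left(b{\left(-4 \right)} \right)} = 126 \left(\left(-5\right)^{2} - -84\right) \left(-4\right) = 126 \left(25 + 84\right) \left(-4\right) = 126 \cdot 109 \left(-4\right) = 13734 \left(-4\right) = -54936$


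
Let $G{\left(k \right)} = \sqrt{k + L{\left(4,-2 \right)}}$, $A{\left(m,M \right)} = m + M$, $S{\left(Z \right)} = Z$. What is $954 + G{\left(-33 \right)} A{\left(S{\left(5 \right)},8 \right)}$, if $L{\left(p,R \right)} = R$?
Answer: $954 + 13 i \sqrt{35} \approx 954.0 + 76.909 i$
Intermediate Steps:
$A{\left(m,M \right)} = M + m$
$G{\left(k \right)} = \sqrt{-2 + k}$ ($G{\left(k \right)} = \sqrt{k - 2} = \sqrt{-2 + k}$)
$954 + G{\left(-33 \right)} A{\left(S{\left(5 \right)},8 \right)} = 954 + \sqrt{-2 - 33} \left(8 + 5\right) = 954 + \sqrt{-35} \cdot 13 = 954 + i \sqrt{35} \cdot 13 = 954 + 13 i \sqrt{35}$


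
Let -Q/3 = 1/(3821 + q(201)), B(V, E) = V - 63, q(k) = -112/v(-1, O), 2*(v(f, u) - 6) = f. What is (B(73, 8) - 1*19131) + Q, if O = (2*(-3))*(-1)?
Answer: -799391680/41807 ≈ -19121.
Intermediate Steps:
O = 6 (O = -6*(-1) = 6)
v(f, u) = 6 + f/2
q(k) = -224/11 (q(k) = -112/(6 + (1/2)*(-1)) = -112/(6 - 1/2) = -112/11/2 = -112*2/11 = -224/11)
B(V, E) = -63 + V
Q = -33/41807 (Q = -3/(3821 - 224/11) = -3/41807/11 = -3*11/41807 = -33/41807 ≈ -0.00078934)
(B(73, 8) - 1*19131) + Q = ((-63 + 73) - 1*19131) - 33/41807 = (10 - 19131) - 33/41807 = -19121 - 33/41807 = -799391680/41807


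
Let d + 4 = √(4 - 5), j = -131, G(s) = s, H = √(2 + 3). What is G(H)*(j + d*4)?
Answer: √5*(-147 + 4*I) ≈ -328.7 + 8.9443*I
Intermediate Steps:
H = √5 ≈ 2.2361
d = -4 + I (d = -4 + √(4 - 5) = -4 + √(-1) = -4 + I ≈ -4.0 + 1.0*I)
G(H)*(j + d*4) = √5*(-131 + (-4 + I)*4) = √5*(-131 + (-16 + 4*I)) = √5*(-147 + 4*I)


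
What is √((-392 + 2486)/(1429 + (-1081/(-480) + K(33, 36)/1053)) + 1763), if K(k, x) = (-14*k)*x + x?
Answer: √1238918498701494083/26497999 ≈ 42.006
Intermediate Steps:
K(k, x) = x - 14*k*x (K(k, x) = -14*k*x + x = x - 14*k*x)
√((-392 + 2486)/(1429 + (-1081/(-480) + K(33, 36)/1053)) + 1763) = √((-392 + 2486)/(1429 + (-1081/(-480) + (36*(1 - 14*33))/1053)) + 1763) = √(2094/(1429 + (-1081*(-1/480) + (36*(1 - 462))*(1/1053))) + 1763) = √(2094/(1429 + (1081/480 + (36*(-461))*(1/1053))) + 1763) = √(2094/(1429 + (1081/480 - 16596*1/1053)) + 1763) = √(2094/(1429 + (1081/480 - 1844/117)) + 1763) = √(2094/(1429 - 252881/18720) + 1763) = √(2094/(26497999/18720) + 1763) = √(2094*(18720/26497999) + 1763) = √(39199680/26497999 + 1763) = √(46755171917/26497999) = √1238918498701494083/26497999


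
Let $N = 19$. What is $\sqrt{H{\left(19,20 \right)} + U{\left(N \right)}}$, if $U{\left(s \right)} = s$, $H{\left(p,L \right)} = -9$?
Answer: $\sqrt{10} \approx 3.1623$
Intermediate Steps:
$\sqrt{H{\left(19,20 \right)} + U{\left(N \right)}} = \sqrt{-9 + 19} = \sqrt{10}$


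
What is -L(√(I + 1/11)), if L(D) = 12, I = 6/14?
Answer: -12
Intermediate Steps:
I = 3/7 (I = 6*(1/14) = 3/7 ≈ 0.42857)
-L(√(I + 1/11)) = -1*12 = -12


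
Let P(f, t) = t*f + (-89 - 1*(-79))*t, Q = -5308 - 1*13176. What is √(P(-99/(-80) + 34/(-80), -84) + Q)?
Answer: I*√70849/2 ≈ 133.09*I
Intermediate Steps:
Q = -18484 (Q = -5308 - 13176 = -18484)
P(f, t) = -10*t + f*t (P(f, t) = f*t + (-89 + 79)*t = f*t - 10*t = -10*t + f*t)
√(P(-99/(-80) + 34/(-80), -84) + Q) = √(-84*(-10 + (-99/(-80) + 34/(-80))) - 18484) = √(-84*(-10 + (-99*(-1/80) + 34*(-1/80))) - 18484) = √(-84*(-10 + (99/80 - 17/40)) - 18484) = √(-84*(-10 + 13/16) - 18484) = √(-84*(-147/16) - 18484) = √(3087/4 - 18484) = √(-70849/4) = I*√70849/2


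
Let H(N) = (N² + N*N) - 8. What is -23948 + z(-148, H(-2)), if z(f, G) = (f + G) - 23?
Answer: -24119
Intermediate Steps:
H(N) = -8 + 2*N² (H(N) = (N² + N²) - 8 = 2*N² - 8 = -8 + 2*N²)
z(f, G) = -23 + G + f (z(f, G) = (G + f) - 23 = -23 + G + f)
-23948 + z(-148, H(-2)) = -23948 + (-23 + (-8 + 2*(-2)²) - 148) = -23948 + (-23 + (-8 + 2*4) - 148) = -23948 + (-23 + (-8 + 8) - 148) = -23948 + (-23 + 0 - 148) = -23948 - 171 = -24119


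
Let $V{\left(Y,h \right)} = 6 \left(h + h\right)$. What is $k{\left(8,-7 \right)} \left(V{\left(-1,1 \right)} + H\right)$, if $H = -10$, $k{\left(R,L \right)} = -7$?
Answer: $-14$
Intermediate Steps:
$V{\left(Y,h \right)} = 12 h$ ($V{\left(Y,h \right)} = 6 \cdot 2 h = 12 h$)
$k{\left(8,-7 \right)} \left(V{\left(-1,1 \right)} + H\right) = - 7 \left(12 \cdot 1 - 10\right) = - 7 \left(12 - 10\right) = \left(-7\right) 2 = -14$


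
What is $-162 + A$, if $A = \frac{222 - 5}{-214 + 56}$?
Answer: $- \frac{25813}{158} \approx -163.37$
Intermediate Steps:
$A = - \frac{217}{158}$ ($A = \frac{217}{-158} = 217 \left(- \frac{1}{158}\right) = - \frac{217}{158} \approx -1.3734$)
$-162 + A = -162 - \frac{217}{158} = - \frac{25813}{158}$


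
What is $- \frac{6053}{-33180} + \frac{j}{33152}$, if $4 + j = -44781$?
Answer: $- \frac{6557639}{5612160} \approx -1.1685$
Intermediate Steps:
$j = -44785$ ($j = -4 - 44781 = -44785$)
$- \frac{6053}{-33180} + \frac{j}{33152} = - \frac{6053}{-33180} - \frac{44785}{33152} = \left(-6053\right) \left(- \frac{1}{33180}\right) - \frac{44785}{33152} = \frac{6053}{33180} - \frac{44785}{33152} = - \frac{6557639}{5612160}$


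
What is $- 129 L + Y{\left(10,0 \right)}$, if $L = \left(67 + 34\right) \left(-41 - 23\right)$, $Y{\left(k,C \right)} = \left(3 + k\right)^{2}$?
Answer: $834025$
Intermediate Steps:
$L = -6464$ ($L = 101 \left(-64\right) = -6464$)
$- 129 L + Y{\left(10,0 \right)} = \left(-129\right) \left(-6464\right) + \left(3 + 10\right)^{2} = 833856 + 13^{2} = 833856 + 169 = 834025$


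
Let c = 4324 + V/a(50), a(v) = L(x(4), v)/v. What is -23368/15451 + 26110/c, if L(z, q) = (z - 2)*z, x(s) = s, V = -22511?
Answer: -14360455712/8428196029 ≈ -1.7039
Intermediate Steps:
L(z, q) = z*(-2 + z) (L(z, q) = (-2 + z)*z = z*(-2 + z))
a(v) = 8/v (a(v) = (4*(-2 + 4))/v = (4*2)/v = 8/v)
c = -545479/4 (c = 4324 - 22511/(8/50) = 4324 - 22511/(8*(1/50)) = 4324 - 22511/4/25 = 4324 - 22511*25/4 = 4324 - 562775/4 = -545479/4 ≈ -1.3637e+5)
-23368/15451 + 26110/c = -23368/15451 + 26110/(-545479/4) = -23368*1/15451 + 26110*(-4/545479) = -23368/15451 - 104440/545479 = -14360455712/8428196029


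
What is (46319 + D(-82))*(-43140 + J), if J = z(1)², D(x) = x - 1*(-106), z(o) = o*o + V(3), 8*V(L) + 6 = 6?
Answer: -1999190677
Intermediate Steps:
V(L) = 0 (V(L) = -¾ + (⅛)*6 = -¾ + ¾ = 0)
z(o) = o² (z(o) = o*o + 0 = o² + 0 = o²)
D(x) = 106 + x (D(x) = x + 106 = 106 + x)
J = 1 (J = (1²)² = 1² = 1)
(46319 + D(-82))*(-43140 + J) = (46319 + (106 - 82))*(-43140 + 1) = (46319 + 24)*(-43139) = 46343*(-43139) = -1999190677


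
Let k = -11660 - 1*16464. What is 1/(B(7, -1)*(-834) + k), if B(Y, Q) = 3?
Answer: -1/30626 ≈ -3.2652e-5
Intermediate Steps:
k = -28124 (k = -11660 - 16464 = -28124)
1/(B(7, -1)*(-834) + k) = 1/(3*(-834) - 28124) = 1/(-2502 - 28124) = 1/(-30626) = -1/30626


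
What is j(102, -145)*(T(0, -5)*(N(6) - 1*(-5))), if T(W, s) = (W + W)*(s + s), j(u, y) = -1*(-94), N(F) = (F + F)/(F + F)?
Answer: 0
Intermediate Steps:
N(F) = 1 (N(F) = (2*F)/((2*F)) = (2*F)*(1/(2*F)) = 1)
j(u, y) = 94
T(W, s) = 4*W*s (T(W, s) = (2*W)*(2*s) = 4*W*s)
j(102, -145)*(T(0, -5)*(N(6) - 1*(-5))) = 94*((4*0*(-5))*(1 - 1*(-5))) = 94*(0*(1 + 5)) = 94*(0*6) = 94*0 = 0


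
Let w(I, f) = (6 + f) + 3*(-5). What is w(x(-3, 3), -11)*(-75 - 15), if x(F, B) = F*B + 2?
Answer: 1800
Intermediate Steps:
x(F, B) = 2 + B*F (x(F, B) = B*F + 2 = 2 + B*F)
w(I, f) = -9 + f (w(I, f) = (6 + f) - 15 = -9 + f)
w(x(-3, 3), -11)*(-75 - 15) = (-9 - 11)*(-75 - 15) = -20*(-90) = 1800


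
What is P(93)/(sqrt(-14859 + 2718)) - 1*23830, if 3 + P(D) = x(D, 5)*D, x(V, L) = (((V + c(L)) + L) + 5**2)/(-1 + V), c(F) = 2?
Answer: -23830 - 3783*I*sqrt(1349)/124108 ≈ -23830.0 - 1.1195*I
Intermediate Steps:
x(V, L) = (27 + L + V)/(-1 + V) (x(V, L) = (((V + 2) + L) + 5**2)/(-1 + V) = (((2 + V) + L) + 25)/(-1 + V) = ((2 + L + V) + 25)/(-1 + V) = (27 + L + V)/(-1 + V))
P(D) = -3 + D*(32 + D)/(-1 + D) (P(D) = -3 + ((27 + 5 + D)/(-1 + D))*D = -3 + ((32 + D)/(-1 + D))*D = -3 + D*(32 + D)/(-1 + D))
P(93)/(sqrt(-14859 + 2718)) - 1*23830 = ((3 + 93**2 + 29*93)/(-1 + 93))/(sqrt(-14859 + 2718)) - 1*23830 = ((3 + 8649 + 2697)/92)/(sqrt(-12141)) - 23830 = ((1/92)*11349)/((3*I*sqrt(1349))) - 23830 = 11349*(-I*sqrt(1349)/4047)/92 - 23830 = -3783*I*sqrt(1349)/124108 - 23830 = -23830 - 3783*I*sqrt(1349)/124108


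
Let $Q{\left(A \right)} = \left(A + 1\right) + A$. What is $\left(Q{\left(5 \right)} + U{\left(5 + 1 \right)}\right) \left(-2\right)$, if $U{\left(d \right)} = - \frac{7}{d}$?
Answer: $- \frac{59}{3} \approx -19.667$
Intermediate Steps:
$Q{\left(A \right)} = 1 + 2 A$ ($Q{\left(A \right)} = \left(1 + A\right) + A = 1 + 2 A$)
$\left(Q{\left(5 \right)} + U{\left(5 + 1 \right)}\right) \left(-2\right) = \left(\left(1 + 2 \cdot 5\right) - \frac{7}{5 + 1}\right) \left(-2\right) = \left(\left(1 + 10\right) - \frac{7}{6}\right) \left(-2\right) = \left(11 - \frac{7}{6}\right) \left(-2\right) = \frac{59}{6} \left(-2\right) = - \frac{59}{3}$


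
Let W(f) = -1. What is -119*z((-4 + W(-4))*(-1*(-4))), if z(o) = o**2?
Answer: -47600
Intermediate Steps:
-119*z((-4 + W(-4))*(-1*(-4))) = -119*16*(-4 - 1)**2 = -119*(-5*4)**2 = -119*(-20)**2 = -119*400 = -47600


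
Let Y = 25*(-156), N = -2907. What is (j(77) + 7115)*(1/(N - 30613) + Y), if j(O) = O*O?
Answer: -426304011261/8380 ≈ -5.0872e+7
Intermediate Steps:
j(O) = O**2
Y = -3900
(j(77) + 7115)*(1/(N - 30613) + Y) = (77**2 + 7115)*(1/(-2907 - 30613) - 3900) = (5929 + 7115)*(1/(-33520) - 3900) = 13044*(-1/33520 - 3900) = 13044*(-130728001/33520) = -426304011261/8380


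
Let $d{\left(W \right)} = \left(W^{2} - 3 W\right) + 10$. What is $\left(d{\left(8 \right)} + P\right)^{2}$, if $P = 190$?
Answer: $57600$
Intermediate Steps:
$d{\left(W \right)} = 10 + W^{2} - 3 W$
$\left(d{\left(8 \right)} + P\right)^{2} = \left(\left(10 + 8^{2} - 24\right) + 190\right)^{2} = \left(\left(10 + 64 - 24\right) + 190\right)^{2} = \left(50 + 190\right)^{2} = 240^{2} = 57600$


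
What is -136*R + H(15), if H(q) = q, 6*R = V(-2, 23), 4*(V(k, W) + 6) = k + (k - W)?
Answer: 304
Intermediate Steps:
V(k, W) = -6 + k/2 - W/4 (V(k, W) = -6 + (k + (k - W))/4 = -6 + (-W + 2*k)/4 = -6 + (k/2 - W/4) = -6 + k/2 - W/4)
R = -17/8 (R = (-6 + (½)*(-2) - ¼*23)/6 = (-6 - 1 - 23/4)/6 = (⅙)*(-51/4) = -17/8 ≈ -2.1250)
-136*R + H(15) = -136*(-17/8) + 15 = 289 + 15 = 304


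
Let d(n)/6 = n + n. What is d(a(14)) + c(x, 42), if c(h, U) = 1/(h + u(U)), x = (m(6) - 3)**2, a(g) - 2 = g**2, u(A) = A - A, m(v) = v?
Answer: 21385/9 ≈ 2376.1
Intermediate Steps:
u(A) = 0
a(g) = 2 + g**2
d(n) = 12*n (d(n) = 6*(n + n) = 6*(2*n) = 12*n)
x = 9 (x = (6 - 3)**2 = 3**2 = 9)
c(h, U) = 1/h (c(h, U) = 1/(h + 0) = 1/h)
d(a(14)) + c(x, 42) = 12*(2 + 14**2) + 1/9 = 12*(2 + 196) + 1/9 = 12*198 + 1/9 = 2376 + 1/9 = 21385/9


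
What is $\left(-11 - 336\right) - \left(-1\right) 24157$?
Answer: $23810$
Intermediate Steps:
$\left(-11 - 336\right) - \left(-1\right) 24157 = \left(-11 - 336\right) - -24157 = -347 + 24157 = 23810$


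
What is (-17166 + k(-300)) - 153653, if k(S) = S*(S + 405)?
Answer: -202319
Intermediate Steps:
k(S) = S*(405 + S)
(-17166 + k(-300)) - 153653 = (-17166 - 300*(405 - 300)) - 153653 = (-17166 - 300*105) - 153653 = (-17166 - 31500) - 153653 = -48666 - 153653 = -202319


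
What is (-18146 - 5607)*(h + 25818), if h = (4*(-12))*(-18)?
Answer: -633777546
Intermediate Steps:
h = 864 (h = -48*(-18) = 864)
(-18146 - 5607)*(h + 25818) = (-18146 - 5607)*(864 + 25818) = -23753*26682 = -633777546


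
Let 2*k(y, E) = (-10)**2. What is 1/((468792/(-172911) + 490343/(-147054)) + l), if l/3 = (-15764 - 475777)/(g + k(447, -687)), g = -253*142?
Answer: 152038028577324/5330105304476791 ≈ 0.028524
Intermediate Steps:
g = -35926
k(y, E) = 50 (k(y, E) = (1/2)*(-10)**2 = (1/2)*100 = 50)
l = 1474623/35876 (l = 3*((-15764 - 475777)/(-35926 + 50)) = 3*(-491541/(-35876)) = 3*(-491541*(-1/35876)) = 3*(491541/35876) = 1474623/35876 ≈ 41.103)
1/((468792/(-172911) + 490343/(-147054)) + l) = 1/((468792/(-172911) + 490343/(-147054)) + 1474623/35876) = 1/((468792*(-1/172911) + 490343*(-1/147054)) + 1474623/35876) = 1/((-156264/57637 - 490343/147054) + 1474623/35876) = 1/(-51241145747/8475751398 + 1474623/35876) = 1/(5330105304476791/152038028577324) = 152038028577324/5330105304476791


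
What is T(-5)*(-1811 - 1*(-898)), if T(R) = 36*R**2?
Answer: -821700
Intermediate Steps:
T(-5)*(-1811 - 1*(-898)) = (36*(-5)**2)*(-1811 - 1*(-898)) = (36*25)*(-1811 + 898) = 900*(-913) = -821700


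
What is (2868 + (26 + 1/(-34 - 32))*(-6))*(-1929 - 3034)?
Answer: -148061179/11 ≈ -1.3460e+7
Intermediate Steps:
(2868 + (26 + 1/(-34 - 32))*(-6))*(-1929 - 3034) = (2868 + (26 + 1/(-66))*(-6))*(-4963) = (2868 + (26 - 1/66)*(-6))*(-4963) = (2868 + (1715/66)*(-6))*(-4963) = (2868 - 1715/11)*(-4963) = (29833/11)*(-4963) = -148061179/11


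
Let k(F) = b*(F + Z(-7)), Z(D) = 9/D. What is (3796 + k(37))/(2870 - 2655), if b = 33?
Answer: 34822/1505 ≈ 23.138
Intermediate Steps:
k(F) = -297/7 + 33*F (k(F) = 33*(F + 9/(-7)) = 33*(F + 9*(-1/7)) = 33*(F - 9/7) = 33*(-9/7 + F) = -297/7 + 33*F)
(3796 + k(37))/(2870 - 2655) = (3796 + (-297/7 + 33*37))/(2870 - 2655) = (3796 + (-297/7 + 1221))/215 = (3796 + 8250/7)*(1/215) = (34822/7)*(1/215) = 34822/1505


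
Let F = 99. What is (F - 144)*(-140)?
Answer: 6300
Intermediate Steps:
(F - 144)*(-140) = (99 - 144)*(-140) = -45*(-140) = 6300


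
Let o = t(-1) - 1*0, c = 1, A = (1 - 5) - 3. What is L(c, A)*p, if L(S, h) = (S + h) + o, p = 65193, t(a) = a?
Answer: -456351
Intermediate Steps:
A = -7 (A = -4 - 3 = -7)
o = -1 (o = -1 - 1*0 = -1 + 0 = -1)
L(S, h) = -1 + S + h (L(S, h) = (S + h) - 1 = -1 + S + h)
L(c, A)*p = (-1 + 1 - 7)*65193 = -7*65193 = -456351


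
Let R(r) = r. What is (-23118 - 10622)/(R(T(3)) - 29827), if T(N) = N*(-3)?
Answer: 8435/7459 ≈ 1.1308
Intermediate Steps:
T(N) = -3*N
(-23118 - 10622)/(R(T(3)) - 29827) = (-23118 - 10622)/(-3*3 - 29827) = -33740/(-9 - 29827) = -33740/(-29836) = -33740*(-1/29836) = 8435/7459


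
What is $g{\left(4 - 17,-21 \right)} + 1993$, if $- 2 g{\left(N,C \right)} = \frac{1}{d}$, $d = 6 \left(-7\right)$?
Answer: $\frac{167413}{84} \approx 1993.0$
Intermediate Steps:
$d = -42$
$g{\left(N,C \right)} = \frac{1}{84}$ ($g{\left(N,C \right)} = - \frac{1}{2 \left(-42\right)} = \left(- \frac{1}{2}\right) \left(- \frac{1}{42}\right) = \frac{1}{84}$)
$g{\left(4 - 17,-21 \right)} + 1993 = \frac{1}{84} + 1993 = \frac{167413}{84}$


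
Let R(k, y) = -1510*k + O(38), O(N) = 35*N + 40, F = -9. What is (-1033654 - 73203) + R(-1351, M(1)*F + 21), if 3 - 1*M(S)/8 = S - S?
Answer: 934523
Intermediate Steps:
M(S) = 24 (M(S) = 24 - 8*(S - S) = 24 - 8*0 = 24 + 0 = 24)
O(N) = 40 + 35*N
R(k, y) = 1370 - 1510*k (R(k, y) = -1510*k + (40 + 35*38) = -1510*k + (40 + 1330) = -1510*k + 1370 = 1370 - 1510*k)
(-1033654 - 73203) + R(-1351, M(1)*F + 21) = (-1033654 - 73203) + (1370 - 1510*(-1351)) = -1106857 + (1370 + 2040010) = -1106857 + 2041380 = 934523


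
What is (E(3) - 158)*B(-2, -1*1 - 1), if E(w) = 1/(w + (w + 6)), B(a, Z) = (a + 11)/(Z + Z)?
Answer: 5685/16 ≈ 355.31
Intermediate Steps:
B(a, Z) = (11 + a)/(2*Z) (B(a, Z) = (11 + a)/((2*Z)) = (11 + a)*(1/(2*Z)) = (11 + a)/(2*Z))
E(w) = 1/(6 + 2*w) (E(w) = 1/(w + (6 + w)) = 1/(6 + 2*w))
(E(3) - 158)*B(-2, -1*1 - 1) = (1/(2*(3 + 3)) - 158)*((11 - 2)/(2*(-1*1 - 1))) = ((1/2)/6 - 158)*((1/2)*9/(-1 - 1)) = ((1/2)*(1/6) - 158)*((1/2)*9/(-2)) = (1/12 - 158)*((1/2)*(-1/2)*9) = -1895/12*(-9/4) = 5685/16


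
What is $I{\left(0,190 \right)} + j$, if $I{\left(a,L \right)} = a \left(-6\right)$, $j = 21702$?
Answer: $21702$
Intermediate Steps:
$I{\left(a,L \right)} = - 6 a$
$I{\left(0,190 \right)} + j = \left(-6\right) 0 + 21702 = 0 + 21702 = 21702$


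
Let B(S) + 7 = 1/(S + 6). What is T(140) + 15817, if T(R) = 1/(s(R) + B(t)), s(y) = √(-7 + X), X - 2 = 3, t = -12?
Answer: 30384199/1921 - 36*I*√2/1921 ≈ 15817.0 - 0.026503*I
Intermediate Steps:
X = 5 (X = 2 + 3 = 5)
s(y) = I*√2 (s(y) = √(-7 + 5) = √(-2) = I*√2)
B(S) = -7 + 1/(6 + S) (B(S) = -7 + 1/(S + 6) = -7 + 1/(6 + S))
T(R) = 1/(-43/6 + I*√2) (T(R) = 1/(I*√2 + (-41 - 7*(-12))/(6 - 12)) = 1/(I*√2 + (-41 + 84)/(-6)) = 1/(I*√2 - ⅙*43) = 1/(I*√2 - 43/6) = 1/(-43/6 + I*√2))
T(140) + 15817 = (-258/1921 - 36*I*√2/1921) + 15817 = 30384199/1921 - 36*I*√2/1921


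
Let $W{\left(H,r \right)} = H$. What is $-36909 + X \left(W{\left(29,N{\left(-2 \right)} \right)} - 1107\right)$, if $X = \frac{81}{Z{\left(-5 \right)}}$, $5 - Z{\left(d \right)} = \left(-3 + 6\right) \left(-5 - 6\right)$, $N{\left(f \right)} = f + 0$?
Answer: $- \frac{744930}{19} \approx -39207.0$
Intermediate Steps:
$N{\left(f \right)} = f$
$Z{\left(d \right)} = 38$ ($Z{\left(d \right)} = 5 - \left(-3 + 6\right) \left(-5 - 6\right) = 5 - 3 \left(-11\right) = 5 - -33 = 5 + 33 = 38$)
$X = \frac{81}{38} \approx 2.1316$
$-36909 + X \left(W{\left(29,N{\left(-2 \right)} \right)} - 1107\right) = -36909 + \frac{81 \left(29 - 1107\right)}{38} = -36909 + \frac{81}{38} \left(-1078\right) = -36909 - \frac{43659}{19} = - \frac{744930}{19}$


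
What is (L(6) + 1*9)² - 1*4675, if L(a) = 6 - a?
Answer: -4594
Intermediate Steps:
(L(6) + 1*9)² - 1*4675 = ((6 - 1*6) + 1*9)² - 1*4675 = ((6 - 6) + 9)² - 4675 = (0 + 9)² - 4675 = 9² - 4675 = 81 - 4675 = -4594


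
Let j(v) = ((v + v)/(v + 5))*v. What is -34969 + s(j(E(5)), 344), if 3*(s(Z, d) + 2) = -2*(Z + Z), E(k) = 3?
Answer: -34974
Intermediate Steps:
j(v) = 2*v²/(5 + v) (j(v) = ((2*v)/(5 + v))*v = (2*v/(5 + v))*v = 2*v²/(5 + v))
s(Z, d) = -2 - 4*Z/3 (s(Z, d) = -2 + (-2*(Z + Z))/3 = -2 + (-4*Z)/3 = -2 - 4*Z/3)
-34969 + s(j(E(5)), 344) = -34969 + (-2 - 8*3²/(3*(5 + 3))) = -34969 + (-2 - 8*9/(3*8)) = -34969 + (-2 - 4/3*9/4) = -34969 + (-2 - 3) = -34969 - 5 = -34974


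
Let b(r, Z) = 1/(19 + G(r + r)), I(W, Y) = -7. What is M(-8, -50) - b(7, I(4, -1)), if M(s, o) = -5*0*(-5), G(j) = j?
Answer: -1/33 ≈ -0.030303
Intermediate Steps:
b(r, Z) = 1/(19 + 2*r) (b(r, Z) = 1/(19 + (r + r)) = 1/(19 + 2*r))
M(s, o) = 0 (M(s, o) = 0*(-5) = 0)
M(-8, -50) - b(7, I(4, -1)) = 0 - 1/(19 + 2*7) = 0 - 1/(19 + 14) = 0 - 1/33 = -1/33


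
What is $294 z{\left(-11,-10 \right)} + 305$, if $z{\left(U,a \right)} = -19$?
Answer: $-5281$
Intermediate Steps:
$294 z{\left(-11,-10 \right)} + 305 = 294 \left(-19\right) + 305 = -5586 + 305 = -5281$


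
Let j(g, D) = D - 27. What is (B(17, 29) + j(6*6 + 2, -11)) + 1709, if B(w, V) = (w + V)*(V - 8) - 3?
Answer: 2634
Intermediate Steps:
j(g, D) = -27 + D
B(w, V) = -3 + (-8 + V)*(V + w) (B(w, V) = (V + w)*(-8 + V) - 3 = (-8 + V)*(V + w) - 3 = -3 + (-8 + V)*(V + w))
(B(17, 29) + j(6*6 + 2, -11)) + 1709 = ((-3 + 29**2 - 8*29 - 8*17 + 29*17) + (-27 - 11)) + 1709 = ((-3 + 841 - 232 - 136 + 493) - 38) + 1709 = (963 - 38) + 1709 = 925 + 1709 = 2634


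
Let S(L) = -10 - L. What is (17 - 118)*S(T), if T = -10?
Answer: 0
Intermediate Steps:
(17 - 118)*S(T) = (17 - 118)*(-10 - 1*(-10)) = -101*(-10 + 10) = -101*0 = 0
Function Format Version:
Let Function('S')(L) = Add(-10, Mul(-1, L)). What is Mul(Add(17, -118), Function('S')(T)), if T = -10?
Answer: 0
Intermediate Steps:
Mul(Add(17, -118), Function('S')(T)) = Mul(Add(17, -118), Add(-10, Mul(-1, -10))) = Mul(-101, Add(-10, 10)) = Mul(-101, 0) = 0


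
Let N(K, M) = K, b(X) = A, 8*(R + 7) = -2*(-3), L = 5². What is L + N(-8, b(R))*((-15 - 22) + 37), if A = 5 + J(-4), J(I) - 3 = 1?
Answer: 25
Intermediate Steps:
J(I) = 4 (J(I) = 3 + 1 = 4)
L = 25
R = -25/4 (R = -7 + (-2*(-3))/8 = -7 + (⅛)*6 = -7 + ¾ = -25/4 ≈ -6.2500)
A = 9 (A = 5 + 4 = 9)
b(X) = 9
L + N(-8, b(R))*((-15 - 22) + 37) = 25 - 8*((-15 - 22) + 37) = 25 - 8*(-37 + 37) = 25 - 8*0 = 25 + 0 = 25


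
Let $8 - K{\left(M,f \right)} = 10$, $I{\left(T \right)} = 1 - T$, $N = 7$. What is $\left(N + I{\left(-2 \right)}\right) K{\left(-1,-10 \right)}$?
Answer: $-20$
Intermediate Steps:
$K{\left(M,f \right)} = -2$ ($K{\left(M,f \right)} = 8 - 10 = -2$)
$\left(N + I{\left(-2 \right)}\right) K{\left(-1,-10 \right)} = \left(7 + \left(1 - -2\right)\right) \left(-2\right) = \left(7 + \left(1 + 2\right)\right) \left(-2\right) = \left(7 + 3\right) \left(-2\right) = 10 \left(-2\right) = -20$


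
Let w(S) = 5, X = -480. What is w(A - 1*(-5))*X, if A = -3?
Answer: -2400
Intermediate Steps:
w(A - 1*(-5))*X = 5*(-480) = -2400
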